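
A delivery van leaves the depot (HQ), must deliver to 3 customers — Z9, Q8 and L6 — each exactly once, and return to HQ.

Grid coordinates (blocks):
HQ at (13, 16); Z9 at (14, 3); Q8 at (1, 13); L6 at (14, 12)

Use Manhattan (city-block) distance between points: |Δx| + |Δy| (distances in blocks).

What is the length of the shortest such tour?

Shortest round trip = 52 blocks.

With 3 stops there are 3!/2 = 3 distinct round trips (a route and its reverse cost the same).
HQ → Z9 → Q8 → L6 → HQ: 14+23+14+5 = 56
HQ → Z9 → L6 → Q8 → HQ: 14+9+14+15 = 52
HQ → Q8 → Z9 → L6 → HQ: 15+23+9+5 = 52
The minimum is 52.
One optimal route: HQ → Z9 → L6 → Q8 → HQ (or its reverse).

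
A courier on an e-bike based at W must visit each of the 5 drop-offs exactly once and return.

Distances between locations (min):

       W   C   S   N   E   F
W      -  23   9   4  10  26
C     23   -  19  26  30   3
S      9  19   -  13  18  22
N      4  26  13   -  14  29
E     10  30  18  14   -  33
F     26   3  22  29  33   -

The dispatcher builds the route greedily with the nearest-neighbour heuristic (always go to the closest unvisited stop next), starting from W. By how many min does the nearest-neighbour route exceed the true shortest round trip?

From W: N=4, S=9, E=10, C=23, F=26 → choose N (4).
From N: S=13, E=14, C=26, F=29 → choose S (13).
From S: E=18, C=19, F=22 → choose E (18).
From E: C=30, F=33 → choose C (30).
From C: F=3 → choose F (3).
NN route W → N → S → E → C → F → W costs 94.
Optimal: W → S → C → F → E → N → W costs 82 (by enumerating all 60 distinct tours).
Excess = 94 − 82 = 12.

12 min longer than the optimal tour.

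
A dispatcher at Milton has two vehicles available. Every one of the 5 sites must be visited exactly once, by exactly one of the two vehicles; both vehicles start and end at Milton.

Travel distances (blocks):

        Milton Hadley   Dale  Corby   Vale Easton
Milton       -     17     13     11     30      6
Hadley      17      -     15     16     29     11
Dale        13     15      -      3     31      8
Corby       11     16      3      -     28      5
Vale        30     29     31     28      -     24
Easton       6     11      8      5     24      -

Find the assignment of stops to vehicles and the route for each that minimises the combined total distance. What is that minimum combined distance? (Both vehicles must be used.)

Minimum combined distance: 100 blocks.

Try each way of splitting the stops between the two vehicles (each non-empty) and, for each split, find the best tour for each vehicle:
  {Hadley} + {Dale, Corby, Vale, Easton}: 34 + 74 = 108
  {Dale} + {Hadley, Corby, Vale, Easton}: 26 + 85 = 111
  {Hadley, Dale} + {Corby, Vale, Easton}: 45 + 69 = 114
  {Corby} + {Hadley, Dale, Vale, Easton}: 22 + 87 = 109
  {Hadley, Corby} + {Dale, Vale, Easton}: 44 + 74 = 118
  {Dale, Corby} + {Hadley, Vale, Easton}: 27 + 76 = 103
  … (15 splits in total)
  {Hadley, Dale, Corby, Vale} + {Easton}: 88 + 12 = 100  ← best
Best: vehicle 1 Milton → Corby → Dale → Hadley → Vale → Milton = 88; vehicle 2 Milton → Easton → Milton = 12; combined 100.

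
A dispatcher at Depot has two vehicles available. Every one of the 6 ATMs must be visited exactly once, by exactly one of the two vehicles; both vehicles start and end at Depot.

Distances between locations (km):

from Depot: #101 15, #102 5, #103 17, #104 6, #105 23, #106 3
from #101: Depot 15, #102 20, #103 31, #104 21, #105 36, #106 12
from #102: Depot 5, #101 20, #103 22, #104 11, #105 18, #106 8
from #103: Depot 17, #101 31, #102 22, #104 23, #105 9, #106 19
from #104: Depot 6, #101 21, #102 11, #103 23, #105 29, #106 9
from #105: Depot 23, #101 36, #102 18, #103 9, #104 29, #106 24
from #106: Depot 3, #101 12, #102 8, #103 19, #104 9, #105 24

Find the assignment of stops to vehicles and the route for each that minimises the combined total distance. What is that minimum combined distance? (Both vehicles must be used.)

Check every non-empty split of the stops between the two vehicles; for each half take its own optimal tour:
  {#101} + {#102, #103, #104, #105, #106}: 30 + 66 = 96
  {#102} + {#101, #103, #104, #105, #106}: 10 + 89 = 99
  {#101, #102} + {#103, #104, #105, #106}: 40 + 65 = 105
  {#103} + {#101, #102, #104, #105, #106}: 34 + 86 = 120
  {#101, #103} + {#102, #104, #105, #106}: 63 + 62 = 125
  {#102, #103} + {#101, #104, #105, #106}: 44 + 86 = 130
  … (31 splits in total)
  {#104} + {#101, #102, #103, #105, #106}: 12 + 78 = 90  ← best
Best: vehicle 1 Depot → #104 → Depot = 12; vehicle 2 Depot → #101 → #106 → #103 → #105 → #102 → Depot = 78; combined 90.

Minimum combined distance: 90 km.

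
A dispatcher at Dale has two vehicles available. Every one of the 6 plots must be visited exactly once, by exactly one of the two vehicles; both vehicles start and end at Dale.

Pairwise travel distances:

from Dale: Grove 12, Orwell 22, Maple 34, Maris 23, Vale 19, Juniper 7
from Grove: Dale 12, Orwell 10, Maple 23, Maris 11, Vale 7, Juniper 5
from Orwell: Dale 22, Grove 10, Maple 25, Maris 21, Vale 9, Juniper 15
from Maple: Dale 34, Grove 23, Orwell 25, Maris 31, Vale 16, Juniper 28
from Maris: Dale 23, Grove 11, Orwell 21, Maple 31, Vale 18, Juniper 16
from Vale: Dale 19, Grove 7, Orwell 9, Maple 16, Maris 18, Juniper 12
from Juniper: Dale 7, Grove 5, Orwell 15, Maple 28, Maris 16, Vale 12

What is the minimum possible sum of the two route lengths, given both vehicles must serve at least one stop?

115 — the smallest possible combined total.

Try each way of splitting the stops between the two vehicles (each non-empty) and, for each split, find the best tour for each vehicle:
  {Grove} + {Orwell, Maple, Maris, Vale, Juniper}: 24 + 101 = 125
  {Orwell} + {Grove, Maple, Maris, Vale, Juniper}: 44 + 89 = 133
  {Grove, Orwell} + {Maple, Maris, Vale, Juniper}: 44 + 89 = 133
  {Maple} + {Grove, Orwell, Maris, Vale, Juniper}: 68 + 72 = 140
  {Grove, Maple} + {Orwell, Maris, Vale, Juniper}: 69 + 72 = 141
  {Orwell, Maple} + {Grove, Maris, Vale, Juniper}: 81 + 60 = 141
  … (31 splits in total)
  {Grove, Orwell, Maple, Maris, Vale} + {Juniper}: 101 + 14 = 115  ← best
Best: vehicle 1 Dale → Grove → Orwell → Vale → Maple → Maris → Dale = 101; vehicle 2 Dale → Juniper → Dale = 14; combined 115.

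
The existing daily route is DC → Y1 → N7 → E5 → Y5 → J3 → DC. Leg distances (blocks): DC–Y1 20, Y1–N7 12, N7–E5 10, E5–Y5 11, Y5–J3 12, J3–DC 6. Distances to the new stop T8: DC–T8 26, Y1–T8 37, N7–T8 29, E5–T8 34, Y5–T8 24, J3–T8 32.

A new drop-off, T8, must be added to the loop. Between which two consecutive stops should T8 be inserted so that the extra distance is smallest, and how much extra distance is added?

Adding 43 blocks by placing T8 on the DC–Y1 leg.

Insertion cost between consecutive stops i–j is d(i,T8) + d(T8,j) − d(i,j):
  between DC and Y1: 26 + 37 − 20 = 43
  between Y1 and N7: 37 + 29 − 12 = 54
  between N7 and E5: 29 + 34 − 10 = 53
  between E5 and Y5: 34 + 24 − 11 = 47
  between Y5 and J3: 24 + 32 − 12 = 44
  between J3 and DC: 32 + 26 − 6 = 52
Cheapest insertion is between DC and Y1, adding 43.
New total = 71 + 43 = 114.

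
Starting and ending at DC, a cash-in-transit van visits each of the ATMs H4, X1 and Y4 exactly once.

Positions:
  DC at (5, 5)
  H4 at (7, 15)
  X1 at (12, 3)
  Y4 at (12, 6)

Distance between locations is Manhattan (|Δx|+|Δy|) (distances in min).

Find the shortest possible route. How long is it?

With 3 stops there are 3!/2 = 3 distinct round trips (a route and its reverse cost the same).
DC → H4 → X1 → Y4 → DC: 12+17+3+8 = 40
DC → H4 → Y4 → X1 → DC: 12+14+3+9 = 38
DC → X1 → H4 → Y4 → DC: 9+17+14+8 = 48
The minimum is 38.
One optimal route: DC → H4 → Y4 → X1 → DC (or its reverse).

Shortest round trip = 38 min.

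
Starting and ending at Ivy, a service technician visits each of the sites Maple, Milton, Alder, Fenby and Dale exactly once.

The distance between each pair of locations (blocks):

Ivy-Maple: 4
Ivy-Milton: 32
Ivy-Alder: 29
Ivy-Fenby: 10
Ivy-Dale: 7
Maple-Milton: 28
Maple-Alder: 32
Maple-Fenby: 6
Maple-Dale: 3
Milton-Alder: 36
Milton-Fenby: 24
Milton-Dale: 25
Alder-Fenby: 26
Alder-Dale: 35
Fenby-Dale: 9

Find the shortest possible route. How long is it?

There are 60 distinct closed tours to check (reversals are equivalent).
Ivy → Maple → Milton → Alder → Fenby → Dale → Ivy: 4+28+36+26+9+7 = 110
Ivy → Maple → Milton → Alder → Dale → Fenby → Ivy: 4+28+36+35+9+10 = 122
Ivy → Maple → Milton → Fenby → Alder → Dale → Ivy: 4+28+24+26+35+7 = 124
Ivy → Maple → Milton → Fenby → Dale → Alder → Ivy: 4+28+24+9+35+29 = 129
Ivy → Maple → Milton → Dale → Alder → Fenby → Ivy: 4+28+25+35+26+10 = 128
Ivy → Maple → Milton → Dale → Fenby → Alder → Ivy: 4+28+25+9+26+29 = 121
Ivy → Maple → Alder → Milton → Fenby → Dale → Ivy: 4+32+36+24+9+7 = 112
Ivy → Maple → Alder → Milton → Dale → Fenby → Ivy: 4+32+36+25+9+10 = 116
Ivy → Maple → Alder → Fenby → Milton → Dale → Ivy: 4+32+26+24+25+7 = 118
Ivy → Maple → Alder → Fenby → Dale → Milton → Ivy: 4+32+26+9+25+32 = 128
Ivy → Maple → Alder → Dale → Milton → Fenby → Ivy: 4+32+35+25+24+10 = 130
Ivy → Maple → Alder → Dale → Fenby → Milton → Ivy: 4+32+35+9+24+32 = 136
Ivy → Maple → Fenby → Milton → Alder → Dale → Ivy: 4+6+24+36+35+7 = 112
Ivy → Maple → Fenby → Milton → Dale → Alder → Ivy: 4+6+24+25+35+29 = 123
… (46 more)
Ivy → Maple → Fenby → Alder → Milton → Dale → Ivy: 4+6+26+36+25+7 = 104  ← best
The minimum is 104.
One optimal route: Ivy → Maple → Fenby → Alder → Milton → Dale → Ivy (or its reverse).

104 blocks — the shortest possible round trip.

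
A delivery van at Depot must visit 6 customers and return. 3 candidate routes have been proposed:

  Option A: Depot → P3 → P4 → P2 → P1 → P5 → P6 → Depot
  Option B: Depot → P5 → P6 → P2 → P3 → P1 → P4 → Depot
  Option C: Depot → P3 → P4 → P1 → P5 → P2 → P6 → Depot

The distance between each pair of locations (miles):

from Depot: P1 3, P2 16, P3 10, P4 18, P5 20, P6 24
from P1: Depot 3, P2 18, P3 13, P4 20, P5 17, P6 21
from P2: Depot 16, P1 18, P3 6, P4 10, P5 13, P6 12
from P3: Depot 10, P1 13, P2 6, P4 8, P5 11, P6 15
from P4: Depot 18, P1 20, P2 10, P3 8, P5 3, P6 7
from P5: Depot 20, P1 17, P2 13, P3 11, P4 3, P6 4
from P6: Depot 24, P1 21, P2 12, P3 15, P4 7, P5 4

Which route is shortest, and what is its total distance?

91 miles — Option A is the shortest.

Option A: 10 + 8 + 10 + 18 + 17 + 4 + 24 = 91
Option B: 20 + 4 + 12 + 6 + 13 + 20 + 18 = 93
Option C: 10 + 8 + 20 + 17 + 13 + 12 + 24 = 104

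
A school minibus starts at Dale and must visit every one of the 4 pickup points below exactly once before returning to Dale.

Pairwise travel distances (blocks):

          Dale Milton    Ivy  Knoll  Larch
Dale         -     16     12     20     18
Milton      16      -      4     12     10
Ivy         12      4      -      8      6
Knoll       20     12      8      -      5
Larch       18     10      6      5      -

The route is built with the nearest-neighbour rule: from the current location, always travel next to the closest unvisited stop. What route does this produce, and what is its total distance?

Dale → [Ivy:12 / Milton:16 / Larch:18 / Knoll:20] → Ivy (12)
Ivy → [Milton:4 / Larch:6 / Knoll:8] → Milton (4)
Milton → [Larch:10 / Knoll:12] → Larch (10)
Larch → [Knoll:5] → Knoll (5)
Return Knoll→Dale: 20.
Total = 12 + 4 + 10 + 5 + 20 = 51.

Nearest-neighbour total = 51 blocks; route Dale → Ivy → Milton → Larch → Knoll → Dale.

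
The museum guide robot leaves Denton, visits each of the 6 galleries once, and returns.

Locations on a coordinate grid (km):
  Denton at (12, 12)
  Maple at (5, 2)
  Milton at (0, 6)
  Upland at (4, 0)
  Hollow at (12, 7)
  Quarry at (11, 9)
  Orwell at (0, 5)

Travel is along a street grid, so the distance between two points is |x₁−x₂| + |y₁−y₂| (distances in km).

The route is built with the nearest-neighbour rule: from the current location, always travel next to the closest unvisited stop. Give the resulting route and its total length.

From Denton: distances to unvisited — Quarry=4, Hollow=5, Maple=17, Milton=18, Orwell=19, Upland=20. Nearest is Quarry (4).
From Quarry: distances to unvisited — Hollow=3, Maple=13, Milton=14, Orwell=15, Upland=16. Nearest is Hollow (3).
From Hollow: distances to unvisited — Maple=12, Milton=13, Orwell=14, Upland=15. Nearest is Maple (12).
From Maple: distances to unvisited — Upland=3, Orwell=8, Milton=9. Nearest is Upland (3).
From Upland: distances to unvisited — Orwell=9, Milton=10. Nearest is Orwell (9).
From Orwell: distances to unvisited — Milton=1. Nearest is Milton (1).
Return Milton→Denton: 18.
Total = 4 + 3 + 12 + 3 + 9 + 1 + 18 = 50.

50 km along Denton → Quarry → Hollow → Maple → Upland → Orwell → Milton → Denton.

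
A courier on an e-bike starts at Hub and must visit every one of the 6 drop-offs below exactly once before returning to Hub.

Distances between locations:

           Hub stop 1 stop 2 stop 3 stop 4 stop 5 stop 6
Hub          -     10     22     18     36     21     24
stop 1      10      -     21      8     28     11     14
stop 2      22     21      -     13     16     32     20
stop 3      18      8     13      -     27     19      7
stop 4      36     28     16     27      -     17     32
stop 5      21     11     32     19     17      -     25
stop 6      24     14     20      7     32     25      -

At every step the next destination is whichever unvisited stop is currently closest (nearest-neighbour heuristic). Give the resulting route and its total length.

Total distance 99 via the nearest-neighbour route Hub → stop 1 → stop 3 → stop 6 → stop 2 → stop 4 → stop 5 → Hub.

At Hub the remaining stops are stop 1 10, stop 3 18, stop 5 21, stop 2 22, stop 6 24, stop 4 36; go to stop 1.
At stop 1 the remaining stops are stop 3 8, stop 5 11, stop 6 14, stop 2 21, stop 4 28; go to stop 3.
At stop 3 the remaining stops are stop 6 7, stop 2 13, stop 5 19, stop 4 27; go to stop 6.
At stop 6 the remaining stops are stop 2 20, stop 5 25, stop 4 32; go to stop 2.
At stop 2 the remaining stops are stop 4 16, stop 5 32; go to stop 4.
At stop 4 the remaining stops are stop 5 17; go to stop 5.
Return stop 5→Hub: 21.
Total = 10 + 8 + 7 + 20 + 16 + 17 + 21 = 99.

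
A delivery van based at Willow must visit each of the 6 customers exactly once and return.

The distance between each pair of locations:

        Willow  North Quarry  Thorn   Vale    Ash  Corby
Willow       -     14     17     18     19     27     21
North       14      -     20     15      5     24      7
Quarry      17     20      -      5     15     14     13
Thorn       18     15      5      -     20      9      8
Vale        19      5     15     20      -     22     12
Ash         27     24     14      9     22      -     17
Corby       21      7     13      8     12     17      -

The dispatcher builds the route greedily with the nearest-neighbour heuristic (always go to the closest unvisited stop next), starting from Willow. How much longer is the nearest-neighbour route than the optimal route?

The nearest-neighbour route is 6 longer than optimal.

Willow: North=14, Quarry=17, Thorn=18, Vale=19, Corby=21, Ash=27 ⇒ North
North: Vale=5, Corby=7, Thorn=15, Quarry=20, Ash=24 ⇒ Vale
Vale: Corby=12, Quarry=15, Thorn=20, Ash=22 ⇒ Corby
Corby: Thorn=8, Quarry=13, Ash=17 ⇒ Thorn
Thorn: Quarry=5, Ash=9 ⇒ Quarry
Quarry: Ash=14 ⇒ Ash
NN route Willow → North → Vale → Corby → Thorn → Quarry → Ash → Willow costs 85.
Optimal: Willow → North → Vale → Corby → Thorn → Ash → Quarry → Willow costs 79 (by enumerating all 360 distinct tours).
Excess = 85 − 79 = 6.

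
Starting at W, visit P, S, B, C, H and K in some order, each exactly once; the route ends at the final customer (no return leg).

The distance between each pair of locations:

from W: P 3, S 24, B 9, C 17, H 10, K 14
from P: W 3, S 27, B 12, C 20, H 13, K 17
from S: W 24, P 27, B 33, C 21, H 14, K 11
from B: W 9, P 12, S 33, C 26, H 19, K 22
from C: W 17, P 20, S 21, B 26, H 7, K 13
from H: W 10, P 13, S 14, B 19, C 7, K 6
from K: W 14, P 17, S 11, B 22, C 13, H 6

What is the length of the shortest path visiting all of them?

65 — the minimum one-way total.

There are 6! = 720 possible orderings.
W - P - S - B - C - H - K: 3+27+33+26+7+6 = 102
W - P - S - B - C - K - H: 3+27+33+26+13+6 = 108
W - P - S - B - H - C - K: 3+27+33+19+7+13 = 102
W - P - S - B - H - K - C: 3+27+33+19+6+13 = 101
W - P - S - B - K - C - H: 3+27+33+22+13+7 = 105
W - P - S - B - K - H - C: 3+27+33+22+6+7 = 98
W - P - S - C - B - H - K: 3+27+21+26+19+6 = 102
W - P - S - C - B - K - H: 3+27+21+26+22+6 = 105
… (712 more)
W - P - B - C - H - K - S: 3+12+26+7+6+11 = 65  ← best
The minimum is 65.
One shortest path: W → P → B → C → H → K → S.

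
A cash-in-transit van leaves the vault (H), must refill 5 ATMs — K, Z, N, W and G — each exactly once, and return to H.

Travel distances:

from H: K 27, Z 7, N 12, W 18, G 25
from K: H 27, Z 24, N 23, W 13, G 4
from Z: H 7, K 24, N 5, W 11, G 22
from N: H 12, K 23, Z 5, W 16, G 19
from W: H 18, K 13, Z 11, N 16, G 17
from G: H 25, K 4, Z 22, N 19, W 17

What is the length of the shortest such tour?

There are 60 distinct closed tours to check (reversals are equivalent).
H→K→Z→N→W→G→H: 27+24+5+16+17+25 = 114
H→K→Z→N→G→W→H: 27+24+5+19+17+18 = 110
H→K→Z→W→N→G→H: 27+24+11+16+19+25 = 122
H→K→Z→W→G→N→H: 27+24+11+17+19+12 = 110
H→K→Z→G→N→W→H: 27+24+22+19+16+18 = 126
H→K→Z→G→W→N→H: 27+24+22+17+16+12 = 118
H→K→N→Z→W→G→H: 27+23+5+11+17+25 = 108
H→K→N→Z→G→W→H: 27+23+5+22+17+18 = 112
H→K→N→W→Z→G→H: 27+23+16+11+22+25 = 124
H→K→N→W→G→Z→H: 27+23+16+17+22+7 = 112
H→K→N→G→Z→W→H: 27+23+19+22+11+18 = 120
H→K→N→G→W→Z→H: 27+23+19+17+11+7 = 104
H→K→W→Z→N→G→H: 27+13+11+5+19+25 = 100
H→K→W→Z→G→N→H: 27+13+11+22+19+12 = 104
… (46 more)
H→Z→N→G→K→W→H: 7+5+19+4+13+18 = 66  ← best
The minimum is 66.
One optimal route: H → Z → N → G → K → W → H (or its reverse).

Shortest round trip = 66.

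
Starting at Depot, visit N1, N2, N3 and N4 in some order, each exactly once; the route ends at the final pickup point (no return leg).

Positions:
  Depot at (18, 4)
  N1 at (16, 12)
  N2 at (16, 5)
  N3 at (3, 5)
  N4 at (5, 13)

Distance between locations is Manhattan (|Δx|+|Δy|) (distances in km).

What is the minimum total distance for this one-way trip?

32 km — the minimum one-way total.

There are 4! = 24 possible orderings.
Depot → N1 → N2 → N3 → N4: 10+7+13+10 = 40
Depot → N1 → N2 → N4 → N3: 10+7+19+10 = 46
Depot → N1 → N3 → N2 → N4: 10+20+13+19 = 62
Depot → N1 → N3 → N4 → N2: 10+20+10+19 = 59
Depot → N1 → N4 → N2 → N3: 10+12+19+13 = 54
Depot → N1 → N4 → N3 → N2: 10+12+10+13 = 45
Depot → N2 → N1 → N3 → N4: 3+7+20+10 = 40
Depot → N2 → N1 → N4 → N3: 3+7+12+10 = 32
Depot → N2 → N3 → N1 → N4: 3+13+20+12 = 48
Depot → N2 → N3 → N4 → N1: 3+13+10+12 = 38
Depot → N2 → N4 → N1 → N3: 3+19+12+20 = 54
Depot → N2 → N4 → N3 → N1: 3+19+10+20 = 52
Depot → N3 → N1 → N2 → N4: 16+20+7+19 = 62
Depot → N3 → N1 → N4 → N2: 16+20+12+19 = 67
… (10 more)
The minimum is 32.
One shortest path: Depot → N2 → N1 → N4 → N3.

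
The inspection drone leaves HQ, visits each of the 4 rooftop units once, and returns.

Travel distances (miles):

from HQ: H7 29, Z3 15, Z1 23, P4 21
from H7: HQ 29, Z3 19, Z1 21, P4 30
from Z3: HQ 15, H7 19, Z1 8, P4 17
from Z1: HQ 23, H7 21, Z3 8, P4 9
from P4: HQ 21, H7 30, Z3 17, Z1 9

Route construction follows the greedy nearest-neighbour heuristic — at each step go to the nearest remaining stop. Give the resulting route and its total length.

Total distance 91 miles via the nearest-neighbour route HQ → Z3 → Z1 → P4 → H7 → HQ.

At HQ the remaining stops are Z3 15, P4 21, Z1 23, H7 29; go to Z3.
At Z3 the remaining stops are Z1 8, P4 17, H7 19; go to Z1.
At Z1 the remaining stops are P4 9, H7 21; go to P4.
At P4 the remaining stops are H7 30; go to H7.
Return H7→HQ: 29.
Total = 15 + 8 + 9 + 30 + 29 = 91.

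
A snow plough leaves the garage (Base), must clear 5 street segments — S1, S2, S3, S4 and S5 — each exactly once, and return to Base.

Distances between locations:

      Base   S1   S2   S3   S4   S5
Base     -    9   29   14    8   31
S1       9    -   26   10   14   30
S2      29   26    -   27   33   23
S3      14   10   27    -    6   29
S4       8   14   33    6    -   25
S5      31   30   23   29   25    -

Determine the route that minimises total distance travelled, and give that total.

Base → S1 → S2 → S3 → S4 → S5 → Base: 9+26+27+6+25+31 = 124
Base → S1 → S2 → S3 → S5 → S4 → Base: 9+26+27+29+25+8 = 124
Base → S1 → S2 → S4 → S3 → S5 → Base: 9+26+33+6+29+31 = 134
Base → S1 → S2 → S4 → S5 → S3 → Base: 9+26+33+25+29+14 = 136
Base → S1 → S2 → S5 → S3 → S4 → Base: 9+26+23+29+6+8 = 101
Base → S1 → S2 → S5 → S4 → S3 → Base: 9+26+23+25+6+14 = 103
Base → S1 → S3 → S2 → S4 → S5 → Base: 9+10+27+33+25+31 = 135
Base → S1 → S3 → S2 → S5 → S4 → Base: 9+10+27+23+25+8 = 102
Base → S1 → S3 → S4 → S2 → S5 → Base: 9+10+6+33+23+31 = 112
Base → S1 → S3 → S4 → S5 → S2 → Base: 9+10+6+25+23+29 = 102
Base → S1 → S3 → S5 → S2 → S4 → Base: 9+10+29+23+33+8 = 112
Base → S1 → S3 → S5 → S4 → S2 → Base: 9+10+29+25+33+29 = 135
Base → S1 → S4 → S2 → S3 → S5 → Base: 9+14+33+27+29+31 = 143
Base → S1 → S4 → S2 → S5 → S3 → Base: 9+14+33+23+29+14 = 122
… (46 more)
The minimum is 101.
One optimal route: Base → S1 → S2 → S5 → S3 → S4 → Base (or its reverse).

Minimum total distance: 101.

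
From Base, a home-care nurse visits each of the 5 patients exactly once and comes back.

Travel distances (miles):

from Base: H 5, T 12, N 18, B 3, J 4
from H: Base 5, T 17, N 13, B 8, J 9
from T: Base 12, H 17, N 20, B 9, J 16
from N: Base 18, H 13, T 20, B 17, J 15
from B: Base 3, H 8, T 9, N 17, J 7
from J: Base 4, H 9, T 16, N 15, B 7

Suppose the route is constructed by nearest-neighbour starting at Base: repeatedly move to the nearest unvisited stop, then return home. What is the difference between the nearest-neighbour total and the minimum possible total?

Excess over optimum: 6 miles.

Base: B=3, J=4, H=5, T=12, N=18 ⇒ B
B: J=7, H=8, T=9, N=17 ⇒ J
J: H=9, N=15, T=16 ⇒ H
H: N=13, T=17 ⇒ N
N: T=20 ⇒ T
NN route Base → B → J → H → N → T → Base costs 64.
Optimal: Base → H → N → T → B → J → Base costs 58 (by enumerating all 60 distinct tours).
Excess = 64 − 58 = 6.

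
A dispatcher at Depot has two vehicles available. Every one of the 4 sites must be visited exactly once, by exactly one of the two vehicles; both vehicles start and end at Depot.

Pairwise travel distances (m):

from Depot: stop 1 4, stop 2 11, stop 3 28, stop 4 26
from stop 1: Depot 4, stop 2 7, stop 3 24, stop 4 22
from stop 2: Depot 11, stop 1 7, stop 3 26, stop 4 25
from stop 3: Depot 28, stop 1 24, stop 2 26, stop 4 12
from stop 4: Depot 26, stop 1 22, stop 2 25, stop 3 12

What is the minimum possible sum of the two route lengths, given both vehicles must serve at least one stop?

Check every non-empty split of the stops between the two vehicles; for each half take its own optimal tour:
  {stop 1} + {stop 2, stop 3, stop 4}: 8 + 75 = 83
  {stop 2} + {stop 1, stop 3, stop 4}: 22 + 66 = 88
  {stop 1, stop 2} + {stop 3, stop 4}: 22 + 66 = 88
  {stop 3} + {stop 1, stop 2, stop 4}: 56 + 62 = 118
  {stop 1, stop 3} + {stop 2, stop 4}: 56 + 62 = 118
  {stop 2, stop 3} + {stop 1, stop 4}: 65 + 52 = 117
  … (7 splits in total)
Best: vehicle 1 Depot → stop 1 → Depot = 8; vehicle 2 Depot → stop 2 → stop 3 → stop 4 → Depot = 75; combined 83.

Minimum combined distance: 83 m.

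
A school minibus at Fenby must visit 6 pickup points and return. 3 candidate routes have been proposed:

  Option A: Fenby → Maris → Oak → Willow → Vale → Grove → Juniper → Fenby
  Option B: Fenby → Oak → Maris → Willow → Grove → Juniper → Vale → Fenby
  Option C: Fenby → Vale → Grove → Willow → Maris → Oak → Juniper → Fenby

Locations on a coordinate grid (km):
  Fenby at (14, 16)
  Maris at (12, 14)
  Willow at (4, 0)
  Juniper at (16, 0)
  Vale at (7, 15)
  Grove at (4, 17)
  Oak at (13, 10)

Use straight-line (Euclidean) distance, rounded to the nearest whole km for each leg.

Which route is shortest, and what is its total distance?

Option A: 3 + 4 + 13 + 15 + 4 + 21 + 16 = 76
Option B: 6 + 4 + 16 + 17 + 21 + 17 + 7 = 88
Option C: 7 + 4 + 17 + 16 + 4 + 10 + 16 = 74

Shortest is Option C, total 74 km.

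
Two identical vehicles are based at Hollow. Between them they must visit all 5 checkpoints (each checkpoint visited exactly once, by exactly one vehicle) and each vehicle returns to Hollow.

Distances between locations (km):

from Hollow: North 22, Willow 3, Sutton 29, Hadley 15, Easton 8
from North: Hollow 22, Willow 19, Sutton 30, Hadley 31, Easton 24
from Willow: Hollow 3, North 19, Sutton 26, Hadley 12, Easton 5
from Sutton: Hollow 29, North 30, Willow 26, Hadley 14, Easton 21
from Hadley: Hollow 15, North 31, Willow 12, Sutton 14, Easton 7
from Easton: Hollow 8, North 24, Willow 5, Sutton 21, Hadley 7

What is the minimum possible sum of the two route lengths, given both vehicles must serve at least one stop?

Minimum combined distance: 87 km.

Check every non-empty split of the stops between the two vehicles; for each half take its own optimal tour:
  {North} + {Willow, Sutton, Hadley, Easton}: 44 + 58 = 102
  {Willow} + {North, Sutton, Hadley, Easton}: 6 + 81 = 87
  {North, Willow} + {Sutton, Hadley, Easton}: 44 + 58 = 102
  {Sutton} + {North, Willow, Hadley, Easton}: 58 + 68 = 126
  {North, Sutton} + {Willow, Hadley, Easton}: 81 + 30 = 111
  {Willow, Sutton} + {North, Hadley, Easton}: 58 + 68 = 126
  … (15 splits in total)
Best: vehicle 1 Hollow → Willow → Hollow = 6; vehicle 2 Hollow → North → Sutton → Hadley → Easton → Hollow = 81; combined 87.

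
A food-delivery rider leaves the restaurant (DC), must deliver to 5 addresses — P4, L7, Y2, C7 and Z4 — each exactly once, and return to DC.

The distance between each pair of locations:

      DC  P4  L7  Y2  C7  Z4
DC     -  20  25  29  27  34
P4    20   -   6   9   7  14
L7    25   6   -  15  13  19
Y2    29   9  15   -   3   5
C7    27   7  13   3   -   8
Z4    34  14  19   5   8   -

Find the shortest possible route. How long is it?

Shortest round trip = 79.

With 5 stops there are 5!/2 = 60 distinct round trips (a route and its reverse cost the same).
DC→P4→L7→Y2→C7→Z4→DC: 20+6+15+3+8+34 = 86
DC→P4→L7→Y2→Z4→C7→DC: 20+6+15+5+8+27 = 81
DC→P4→L7→C7→Y2→Z4→DC: 20+6+13+3+5+34 = 81
DC→P4→L7→C7→Z4→Y2→DC: 20+6+13+8+5+29 = 81
DC→P4→L7→Z4→Y2→C7→DC: 20+6+19+5+3+27 = 80
DC→P4→L7→Z4→C7→Y2→DC: 20+6+19+8+3+29 = 85
DC→P4→Y2→L7→C7→Z4→DC: 20+9+15+13+8+34 = 99
DC→P4→Y2→L7→Z4→C7→DC: 20+9+15+19+8+27 = 98
DC→P4→Y2→C7→L7→Z4→DC: 20+9+3+13+19+34 = 98
DC→P4→Y2→C7→Z4→L7→DC: 20+9+3+8+19+25 = 84
DC→P4→Y2→Z4→L7→C7→DC: 20+9+5+19+13+27 = 93
DC→P4→Y2→Z4→C7→L7→DC: 20+9+5+8+13+25 = 80
DC→P4→C7→L7→Y2→Z4→DC: 20+7+13+15+5+34 = 94
DC→P4→C7→L7→Z4→Y2→DC: 20+7+13+19+5+29 = 93
… (46 more)
DC→P4→C7→Y2→Z4→L7→DC: 20+7+3+5+19+25 = 79  ← best
The minimum is 79.
One optimal route: DC → P4 → C7 → Y2 → Z4 → L7 → DC (or its reverse).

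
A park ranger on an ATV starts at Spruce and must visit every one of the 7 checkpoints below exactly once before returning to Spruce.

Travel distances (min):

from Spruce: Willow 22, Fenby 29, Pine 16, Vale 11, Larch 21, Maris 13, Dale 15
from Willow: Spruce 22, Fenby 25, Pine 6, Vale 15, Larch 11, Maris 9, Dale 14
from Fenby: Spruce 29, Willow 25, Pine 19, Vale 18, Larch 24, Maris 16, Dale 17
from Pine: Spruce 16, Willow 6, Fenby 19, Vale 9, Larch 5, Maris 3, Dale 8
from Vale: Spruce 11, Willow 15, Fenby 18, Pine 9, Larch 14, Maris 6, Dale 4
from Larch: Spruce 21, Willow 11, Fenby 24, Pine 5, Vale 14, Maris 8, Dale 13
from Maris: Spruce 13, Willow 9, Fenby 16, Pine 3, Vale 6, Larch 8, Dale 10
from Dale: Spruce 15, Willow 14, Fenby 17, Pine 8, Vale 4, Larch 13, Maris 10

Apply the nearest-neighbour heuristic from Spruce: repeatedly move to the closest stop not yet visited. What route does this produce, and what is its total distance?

Spruce → [Vale:11 / Maris:13 / Dale:15 / Pine:16 / Larch:21 / Willow:22 / Fenby:29] → Vale (11)
Vale → [Dale:4 / Maris:6 / Pine:9 / Larch:14 / Willow:15 / Fenby:18] → Dale (4)
Dale → [Pine:8 / Maris:10 / Larch:13 / Willow:14 / Fenby:17] → Pine (8)
Pine → [Maris:3 / Larch:5 / Willow:6 / Fenby:19] → Maris (3)
Maris → [Larch:8 / Willow:9 / Fenby:16] → Larch (8)
Larch → [Willow:11 / Fenby:24] → Willow (11)
Willow → [Fenby:25] → Fenby (25)
Return Fenby→Spruce: 29.
Total = 11 + 4 + 8 + 3 + 8 + 11 + 25 + 29 = 99.

Nearest-neighbour total = 99 min; route Spruce → Vale → Dale → Pine → Maris → Larch → Willow → Fenby → Spruce.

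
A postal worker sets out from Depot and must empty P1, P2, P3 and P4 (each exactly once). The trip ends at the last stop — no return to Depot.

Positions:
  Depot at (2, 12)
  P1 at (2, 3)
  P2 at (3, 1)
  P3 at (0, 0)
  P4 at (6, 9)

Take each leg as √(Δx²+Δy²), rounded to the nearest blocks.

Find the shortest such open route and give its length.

There are 4! = 24 possible orderings.
Depot → P1 → P2 → P3 → P4: 9+2+3+11 = 25
Depot → P1 → P2 → P4 → P3: 9+2+9+11 = 31
Depot → P1 → P3 → P2 → P4: 9+4+3+9 = 25
Depot → P1 → P3 → P4 → P2: 9+4+11+9 = 33
Depot → P1 → P4 → P2 → P3: 9+7+9+3 = 28
Depot → P1 → P4 → P3 → P2: 9+7+11+3 = 30
Depot → P2 → P1 → P3 → P4: 11+2+4+11 = 28
Depot → P2 → P1 → P4 → P3: 11+2+7+11 = 31
Depot → P2 → P3 → P1 → P4: 11+3+4+7 = 25
Depot → P2 → P3 → P4 → P1: 11+3+11+7 = 32
Depot → P2 → P4 → P1 → P3: 11+9+7+4 = 31
Depot → P2 → P4 → P3 → P1: 11+9+11+4 = 35
Depot → P3 → P1 → P2 → P4: 12+4+2+9 = 27
Depot → P3 → P1 → P4 → P2: 12+4+7+9 = 32
… (10 more)
Depot → P4 → P1 → P2 → P3: 5+7+2+3 = 17  ← best
The minimum is 17.
One shortest path: Depot → P4 → P1 → P2 → P3.

Shortest open route: 17 blocks.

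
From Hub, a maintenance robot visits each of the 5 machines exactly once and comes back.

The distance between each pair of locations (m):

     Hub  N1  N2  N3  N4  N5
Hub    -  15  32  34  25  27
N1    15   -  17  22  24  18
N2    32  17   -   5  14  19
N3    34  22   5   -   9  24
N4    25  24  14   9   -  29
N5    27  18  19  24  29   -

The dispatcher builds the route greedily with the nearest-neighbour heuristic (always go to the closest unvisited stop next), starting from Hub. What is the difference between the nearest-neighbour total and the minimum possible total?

Hub: N1=15, N4=25, N5=27, N2=32, N3=34 ⇒ N1
N1: N2=17, N5=18, N3=22, N4=24 ⇒ N2
N2: N3=5, N4=14, N5=19 ⇒ N3
N3: N4=9, N5=24 ⇒ N4
N4: N5=29 ⇒ N5
NN route Hub → N1 → N2 → N3 → N4 → N5 → Hub costs 102.
Optimal: Hub → N1 → N5 → N2 → N3 → N4 → Hub costs 91 (by enumerating all 60 distinct tours).
Excess = 102 − 91 = 11.

Excess over optimum: 11 m.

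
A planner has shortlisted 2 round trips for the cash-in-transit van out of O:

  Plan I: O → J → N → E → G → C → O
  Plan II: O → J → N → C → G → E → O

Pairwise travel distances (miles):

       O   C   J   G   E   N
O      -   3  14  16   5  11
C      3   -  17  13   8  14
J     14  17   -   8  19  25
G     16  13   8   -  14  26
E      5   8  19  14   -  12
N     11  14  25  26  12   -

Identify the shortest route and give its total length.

81 miles — Plan I is the shortest.

Plan I: 14 + 25 + 12 + 14 + 13 + 3 = 81
Plan II: 14 + 25 + 14 + 13 + 14 + 5 = 85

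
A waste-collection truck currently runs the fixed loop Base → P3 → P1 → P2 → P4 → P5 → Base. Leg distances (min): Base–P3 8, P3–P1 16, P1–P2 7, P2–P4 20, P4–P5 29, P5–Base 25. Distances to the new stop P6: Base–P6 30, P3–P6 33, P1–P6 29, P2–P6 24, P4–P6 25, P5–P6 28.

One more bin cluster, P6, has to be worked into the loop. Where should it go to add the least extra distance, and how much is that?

Adding 24 min by placing P6 on the P4–P5 leg.

Insertion cost between consecutive stops i–j is d(i,P6) + d(P6,j) − d(i,j):
  between Base and P3: 30 + 33 − 8 = 55
  between P3 and P1: 33 + 29 − 16 = 46
  between P1 and P2: 29 + 24 − 7 = 46
  between P2 and P4: 24 + 25 − 20 = 29
  between P4 and P5: 25 + 28 − 29 = 24
  between P5 and Base: 28 + 30 − 25 = 33
Cheapest insertion is between P4 and P5, adding 24.
New total = 105 + 24 = 129.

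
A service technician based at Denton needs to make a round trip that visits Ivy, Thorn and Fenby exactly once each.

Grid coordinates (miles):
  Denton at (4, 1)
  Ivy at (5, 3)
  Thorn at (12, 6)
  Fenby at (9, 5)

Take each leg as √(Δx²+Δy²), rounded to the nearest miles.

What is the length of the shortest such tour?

Denton-Ivy-Thorn-Fenby-Denton: 2+8+3+6 = 19
Denton-Ivy-Fenby-Thorn-Denton: 2+4+3+9 = 18
Denton-Thorn-Ivy-Fenby-Denton: 9+8+4+6 = 27
The minimum is 18.
One optimal route: Denton → Ivy → Fenby → Thorn → Denton (or its reverse).

Minimum total distance: 18 miles.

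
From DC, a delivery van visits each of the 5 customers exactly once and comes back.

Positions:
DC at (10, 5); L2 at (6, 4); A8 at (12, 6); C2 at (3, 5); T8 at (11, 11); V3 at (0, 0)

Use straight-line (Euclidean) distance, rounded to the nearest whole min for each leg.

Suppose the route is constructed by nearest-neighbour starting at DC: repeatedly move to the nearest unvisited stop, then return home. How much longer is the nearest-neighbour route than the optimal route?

Excess over optimum: 2 min.

DC: A8=2, L2=4, T8=6, C2=7, V3=11 ⇒ A8
A8: T8=5, L2=6, C2=9, V3=13 ⇒ T8
T8: L2=9, C2=10, V3=16 ⇒ L2
L2: C2=3, V3=7 ⇒ C2
C2: V3=6 ⇒ V3
NN route DC → A8 → T8 → L2 → C2 → V3 → DC costs 36.
Optimal: DC → L2 → V3 → C2 → T8 → A8 → DC costs 34 (by enumerating all 60 distinct tours).
Excess = 36 − 34 = 2.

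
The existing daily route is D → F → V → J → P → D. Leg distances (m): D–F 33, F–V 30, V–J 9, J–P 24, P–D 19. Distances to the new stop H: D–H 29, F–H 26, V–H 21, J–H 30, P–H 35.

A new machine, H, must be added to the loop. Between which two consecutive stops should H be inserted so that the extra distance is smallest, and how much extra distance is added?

Minimum extra distance: 17 m, inserting H between F and V.

Insertion cost between consecutive stops i–j is d(i,H) + d(H,j) − d(i,j):
  between D and F: 29 + 26 − 33 = 22
  between F and V: 26 + 21 − 30 = 17
  between V and J: 21 + 30 − 9 = 42
  between J and P: 30 + 35 − 24 = 41
  between P and D: 35 + 29 − 19 = 45
Cheapest insertion is between F and V, adding 17.
New total = 115 + 17 = 132.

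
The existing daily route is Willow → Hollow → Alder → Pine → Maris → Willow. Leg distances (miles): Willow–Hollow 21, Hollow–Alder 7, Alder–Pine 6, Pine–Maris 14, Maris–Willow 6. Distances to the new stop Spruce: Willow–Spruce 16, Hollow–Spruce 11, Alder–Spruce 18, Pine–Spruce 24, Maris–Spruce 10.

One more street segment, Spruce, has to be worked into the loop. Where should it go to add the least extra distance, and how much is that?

Adding 6 miles by placing Spruce on the Willow–Hollow leg.

Insertion cost between consecutive stops i–j is d(i,Spruce) + d(Spruce,j) − d(i,j):
  between Willow and Hollow: 16 + 11 − 21 = 6
  between Hollow and Alder: 11 + 18 − 7 = 22
  between Alder and Pine: 18 + 24 − 6 = 36
  between Pine and Maris: 24 + 10 − 14 = 20
  between Maris and Willow: 10 + 16 − 6 = 20
Cheapest insertion is between Willow and Hollow, adding 6.
New total = 54 + 6 = 60.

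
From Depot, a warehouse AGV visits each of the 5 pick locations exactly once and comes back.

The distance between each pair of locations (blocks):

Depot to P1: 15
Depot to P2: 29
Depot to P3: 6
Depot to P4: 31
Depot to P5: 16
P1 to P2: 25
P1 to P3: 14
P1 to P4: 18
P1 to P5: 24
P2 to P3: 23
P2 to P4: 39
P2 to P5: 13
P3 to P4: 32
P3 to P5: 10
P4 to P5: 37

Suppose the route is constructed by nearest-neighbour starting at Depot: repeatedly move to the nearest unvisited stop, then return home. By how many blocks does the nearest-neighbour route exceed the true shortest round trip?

Excess over optimum: 2 blocks.

Depot: P3=6, P1=15, P5=16, P2=29, P4=31 ⇒ P3
P3: P5=10, P1=14, P2=23, P4=32 ⇒ P5
P5: P2=13, P1=24, P4=37 ⇒ P2
P2: P1=25, P4=39 ⇒ P1
P1: P4=18 ⇒ P4
NN route Depot → P3 → P5 → P2 → P1 → P4 → Depot costs 103.
Optimal: Depot → P1 → P4 → P2 → P5 → P3 → Depot costs 101 (by enumerating all 60 distinct tours).
Excess = 103 − 101 = 2.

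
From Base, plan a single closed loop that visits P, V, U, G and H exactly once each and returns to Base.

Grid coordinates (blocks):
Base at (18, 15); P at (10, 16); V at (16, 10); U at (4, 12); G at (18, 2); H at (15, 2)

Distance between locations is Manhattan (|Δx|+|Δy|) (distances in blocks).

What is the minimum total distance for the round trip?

Minimum total distance: 58 blocks.

Base-P-V-U-G-H-Base: 9+12+14+24+3+16 = 78
Base-P-V-U-H-G-Base: 9+12+14+21+3+13 = 72
Base-P-V-G-U-H-Base: 9+12+10+24+21+16 = 92
Base-P-V-G-H-U-Base: 9+12+10+3+21+17 = 72
Base-P-V-H-U-G-Base: 9+12+9+21+24+13 = 88
Base-P-V-H-G-U-Base: 9+12+9+3+24+17 = 74
Base-P-U-V-G-H-Base: 9+10+14+10+3+16 = 62
Base-P-U-V-H-G-Base: 9+10+14+9+3+13 = 58
Base-P-U-G-V-H-Base: 9+10+24+10+9+16 = 78
Base-P-U-G-H-V-Base: 9+10+24+3+9+7 = 62
Base-P-U-H-V-G-Base: 9+10+21+9+10+13 = 72
Base-P-U-H-G-V-Base: 9+10+21+3+10+7 = 60
Base-P-G-V-U-H-Base: 9+22+10+14+21+16 = 92
Base-P-G-V-H-U-Base: 9+22+10+9+21+17 = 88
… (46 more)
The minimum is 58.
One optimal route: Base → P → U → V → H → G → Base (or its reverse).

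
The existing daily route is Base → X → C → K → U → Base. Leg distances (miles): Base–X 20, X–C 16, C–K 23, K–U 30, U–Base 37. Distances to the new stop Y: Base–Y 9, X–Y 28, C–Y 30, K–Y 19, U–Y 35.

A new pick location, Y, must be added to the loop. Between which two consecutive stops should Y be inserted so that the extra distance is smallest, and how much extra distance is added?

Insertion cost between consecutive stops i–j is d(i,Y) + d(Y,j) − d(i,j):
  between Base and X: 9 + 28 − 20 = 17
  between X and C: 28 + 30 − 16 = 42
  between C and K: 30 + 19 − 23 = 26
  between K and U: 19 + 35 − 30 = 24
  between U and Base: 35 + 9 − 37 = 7
Cheapest insertion is between U and Base, adding 7.
New total = 126 + 7 = 133.

+7 miles — insert Y between U and Base.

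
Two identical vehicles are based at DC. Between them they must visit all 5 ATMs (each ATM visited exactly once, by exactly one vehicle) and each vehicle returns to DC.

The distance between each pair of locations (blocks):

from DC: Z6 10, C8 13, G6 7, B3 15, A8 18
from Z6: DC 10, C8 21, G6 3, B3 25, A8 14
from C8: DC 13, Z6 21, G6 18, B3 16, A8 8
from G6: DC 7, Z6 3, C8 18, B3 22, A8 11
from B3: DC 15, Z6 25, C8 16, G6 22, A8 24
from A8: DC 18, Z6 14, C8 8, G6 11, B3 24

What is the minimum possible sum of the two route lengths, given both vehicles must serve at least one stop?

There are 2^4 − 1 = 15 ways to divide the 5 stops into two non-empty groups. For each, the best each vehicle can do is its own shortest tour through its group:
  {Z6} + {C8, G6, B3, A8}: 20 + 57 = 77
  {C8} + {Z6, G6, B3, A8}: 26 + 63 = 89
  {Z6, C8} + {G6, B3, A8}: 44 + 57 = 101
  {G6} + {Z6, C8, B3, A8}: 14 + 63 = 77
  {Z6, G6} + {C8, B3, A8}: 20 + 57 = 77
  {C8, G6} + {Z6, B3, A8}: 38 + 63 = 101
  … (15 splits in total)
  {B3} + {Z6, C8, G6, A8}: 30 + 45 = 75  ← best
Best: vehicle 1 DC → B3 → DC = 30; vehicle 2 DC → Z6 → G6 → A8 → C8 → DC = 45; combined 75.

Minimum combined distance: 75 blocks.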